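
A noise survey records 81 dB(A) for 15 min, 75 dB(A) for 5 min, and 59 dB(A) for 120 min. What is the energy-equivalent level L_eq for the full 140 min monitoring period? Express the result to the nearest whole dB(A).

72 dB(A)

L_eq = 10·log₁₀[(1/T)·Σ tᵢ·10^(Lᵢ/10)] with T = 140 min.
Σ tᵢ·10^(Lᵢ/10) = 15·10^(81/10) + 5·10^(75/10) + 120·10^(59/10) = 2.142e+09.
L_eq = 10·log₁₀(2.142e+09/140) = 71.85 dB(A).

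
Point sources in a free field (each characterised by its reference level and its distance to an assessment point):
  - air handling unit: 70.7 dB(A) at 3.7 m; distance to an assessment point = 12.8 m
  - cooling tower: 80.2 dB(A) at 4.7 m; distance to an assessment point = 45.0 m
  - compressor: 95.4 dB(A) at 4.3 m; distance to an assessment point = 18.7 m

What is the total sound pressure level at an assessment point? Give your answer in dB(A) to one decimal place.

Apply inverse-square spreading to bring every level to the receiver, then sum 10^(L/10).
air handling unit: 70.7 − 20·log₁₀(12.8/3.7) = 70.7 − 10.78 = 59.92 dB(A).
cooling tower: 80.2 − 20·log₁₀(45.0/4.7) = 80.2 − 19.62 = 60.58 dB(A).
compressor: 95.4 − 20·log₁₀(18.7/4.3) = 95.4 − 12.77 = 82.63 dB(A).
Σ 10^(L/10) = 1.855e+08 → L_total = 10·log₁₀(1.855e+08) = 82.68 dB(A).

82.7 dB(A)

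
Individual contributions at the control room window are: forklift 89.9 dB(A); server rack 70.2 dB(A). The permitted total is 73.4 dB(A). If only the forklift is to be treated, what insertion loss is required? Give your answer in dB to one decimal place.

Fixed contribution from the other source: Σ 10^(L/10) = 10^(70.2/10) = 1.047e+07 (70.20 dB(A)).
To meet 73.4 dB(A) overall, the treated forklift may contribute at most 10^(73.4/10) − 1.047e+07 = 1.141e+07, i.e. 70.57 dB(A).
So the forklift must be reduced from 89.9 to 70.57 dB(A): IL = 19.33 dB.

19.3 dB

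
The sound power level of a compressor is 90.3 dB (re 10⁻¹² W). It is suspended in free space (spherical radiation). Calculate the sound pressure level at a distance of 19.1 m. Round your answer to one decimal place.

53.7 dB

The power spreads over a sphere of area 4π·r², so L_p = L_w − 10·log₁₀(4π·r²).
4π·r² = 4584 m², 10·log₁₀ of that is 36.613 dB.
L_p = 90.3 − 36.613 = 53.69 dB.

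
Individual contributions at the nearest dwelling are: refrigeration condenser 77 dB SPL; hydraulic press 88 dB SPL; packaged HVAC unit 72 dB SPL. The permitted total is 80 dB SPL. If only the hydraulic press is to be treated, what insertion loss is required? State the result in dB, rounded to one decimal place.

Fixed contribution from the other sources: Σ 10^(L/10) = 10^(77/10) + 10^(72/10) = 6.597e+07 (78.19 dB SPL).
To meet 80 dB SPL overall, the treated hydraulic press may contribute at most 10^(80/10) − 6.597e+07 = 3.403e+07, i.e. 75.32 dB SPL.
Required insertion loss = 88 − 75.32 = 12.68 dB.

12.7 dB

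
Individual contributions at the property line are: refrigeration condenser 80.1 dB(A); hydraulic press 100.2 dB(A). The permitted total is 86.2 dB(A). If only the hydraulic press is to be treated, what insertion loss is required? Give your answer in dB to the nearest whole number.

The untreated sources together contribute 10^(80.1/10) = 1.023e+08, i.e. 80.10 dB(A).
The limit corresponds to 10^(86.2/10) = 4.169e+08; subtracting the fixed part leaves 3.145e+08 for the hydraulic press, i.e. 84.98 dB(A).
Required insertion loss = 100.2 − 84.98 = 15.22 dB.

15 dB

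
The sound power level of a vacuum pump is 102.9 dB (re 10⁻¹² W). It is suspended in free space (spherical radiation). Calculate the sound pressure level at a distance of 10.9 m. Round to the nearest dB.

71 dB

The power spreads over a sphere of area 4π·r², so L_p = L_w − 10·log₁₀(4π·r²).
4π·r² = 1493 m², 10·log₁₀ of that is 31.741 dB.
L_p = 102.9 − 31.741 = 71.16 dB.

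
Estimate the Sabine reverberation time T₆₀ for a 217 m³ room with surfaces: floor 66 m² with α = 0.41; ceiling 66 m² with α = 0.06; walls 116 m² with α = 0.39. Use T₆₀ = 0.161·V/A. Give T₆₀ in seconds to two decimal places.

Summing Sᵢαᵢ: 66·0.41 + 66·0.06 + 116·0.39 = 76.26 m².
T₆₀ = 0.161·V/A = 0.161·217/76.26 = 0.458 s.

0.46 s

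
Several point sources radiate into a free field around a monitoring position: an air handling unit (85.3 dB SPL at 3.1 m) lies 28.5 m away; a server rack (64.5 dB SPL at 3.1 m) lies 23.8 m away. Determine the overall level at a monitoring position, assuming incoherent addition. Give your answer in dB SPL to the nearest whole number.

66 dB SPL

Apply inverse-square spreading to bring every level to the receiver, then sum 10^(L/10).
air handling unit: 85.3 − 20·log₁₀(28.5/3.1) = 85.3 − 19.27 = 66.03 dB SPL.
server rack: 64.5 − 20·log₁₀(23.8/3.1) = 64.5 − 17.70 = 46.80 dB SPL.
Σ 10^(L/10) = 4.057e+06 → L_total = 10·log₁₀(4.057e+06) = 66.08 dB SPL.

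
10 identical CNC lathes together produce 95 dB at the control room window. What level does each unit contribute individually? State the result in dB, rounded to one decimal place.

Dividing the total intensity by 10 lowers the level by 10·log₁₀ 10 = 10.000 dB: L₁ = 95 − 10.000.

85.0 dB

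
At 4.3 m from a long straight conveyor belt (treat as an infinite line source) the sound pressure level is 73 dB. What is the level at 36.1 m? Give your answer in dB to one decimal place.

63.8 dB

For a line source, L₂ = L₁ − 10·log₁₀(r₂/r₁).
L₂ = 73 − 10·log₁₀(36.1/4.3) = 73 − 9.240 = 63.76 dB.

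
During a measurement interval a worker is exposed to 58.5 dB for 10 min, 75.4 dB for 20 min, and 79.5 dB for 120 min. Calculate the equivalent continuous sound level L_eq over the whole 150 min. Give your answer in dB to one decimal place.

The energy average is taken in the linear domain: L_eq = 10·log₁₀[(Σ tᵢ·10^(Lᵢ/10))/T], T = 150 min.
Σ tᵢ·10^(Lᵢ/10) = 10·10^(58.5/10) + 20·10^(75.4/10) + 120·10^(79.5/10) = 1.140e+10.
L_eq = 10·log₁₀(1.140e+10/150) = 78.81 dB.

78.8 dB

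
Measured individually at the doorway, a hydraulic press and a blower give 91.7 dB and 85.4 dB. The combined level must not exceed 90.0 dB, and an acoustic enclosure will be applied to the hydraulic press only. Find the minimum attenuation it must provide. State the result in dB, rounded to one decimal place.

3.5 dB

The untreated sources together contribute 10^(85.4/10) = 3.467e+08, i.e. 85.40 dB.
To meet 90.0 dB overall, the treated hydraulic press may contribute at most 10^(90.0/10) − 3.467e+08 = 6.533e+08, i.e. 88.15 dB.
So the hydraulic press must be reduced from 91.7 to 88.15 dB: IL = 3.55 dB.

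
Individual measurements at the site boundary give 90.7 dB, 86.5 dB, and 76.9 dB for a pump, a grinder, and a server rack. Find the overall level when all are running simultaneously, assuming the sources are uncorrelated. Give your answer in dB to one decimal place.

Incoherent sources combine by intensity addition: L_total = 10·log₁₀(Σ 10^(L_i/10)).
Σ 10^(L/10) = 10^(90.7/10) + 10^(86.5/10) + 10^(76.9/10) = 1.671e+09.
L_total = 10·log₁₀(1.671e+09) = 92.23 dB.

92.2 dB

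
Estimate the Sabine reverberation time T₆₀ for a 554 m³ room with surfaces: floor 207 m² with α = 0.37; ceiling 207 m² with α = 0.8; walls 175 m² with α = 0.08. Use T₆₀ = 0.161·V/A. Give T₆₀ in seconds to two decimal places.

A = Σ Sᵢαᵢ = 207·0.37 + 207·0.8 + 175·0.08 = 256.19 m².
T₆₀ = 0.161 × 554 / 256.19 = 0.348 s.

0.35 s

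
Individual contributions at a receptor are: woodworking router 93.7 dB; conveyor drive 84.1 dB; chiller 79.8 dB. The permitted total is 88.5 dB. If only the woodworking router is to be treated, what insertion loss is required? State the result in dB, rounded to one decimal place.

8.2 dB

The untreated sources together contribute 10^(84.1/10) + 10^(79.8/10) = 3.525e+08, i.e. 85.47 dB.
The limit corresponds to 10^(88.5/10) = 7.079e+08; subtracting the fixed part leaves 3.554e+08 for the woodworking router, i.e. 85.51 dB.
Required insertion loss = 93.7 − 85.51 = 8.19 dB.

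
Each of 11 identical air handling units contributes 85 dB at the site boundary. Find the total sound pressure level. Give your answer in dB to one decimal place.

N identical incoherent sources raise the level by 10·log₁₀ N.
L_total = 85 + 10·log₁₀(11) = 85 + 10.414 = 95.41 dB.

95.4 dB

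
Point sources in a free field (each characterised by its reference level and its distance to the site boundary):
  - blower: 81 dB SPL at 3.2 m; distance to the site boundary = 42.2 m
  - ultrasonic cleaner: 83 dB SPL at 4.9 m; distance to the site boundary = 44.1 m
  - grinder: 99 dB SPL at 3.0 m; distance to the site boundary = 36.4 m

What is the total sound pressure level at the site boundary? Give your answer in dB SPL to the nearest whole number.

78 dB SPL

Apply inverse-square spreading to bring every level to the receiver, then sum 10^(L/10).
blower: 81 − 20·log₁₀(42.2/3.2) = 81 − 22.40 = 58.60 dB SPL.
ultrasonic cleaner: 83 − 20·log₁₀(44.1/4.9) = 83 − 19.08 = 63.92 dB SPL.
grinder: 99 − 20·log₁₀(36.4/3.0) = 99 − 21.68 = 77.32 dB SPL.
Σ 10^(L/10) = 5.714e+07 → L_total = 10·log₁₀(5.714e+07) = 77.57 dB SPL.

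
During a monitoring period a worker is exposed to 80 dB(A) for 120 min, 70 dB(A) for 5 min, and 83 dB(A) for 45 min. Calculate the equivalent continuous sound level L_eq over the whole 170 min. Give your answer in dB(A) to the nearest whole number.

The energy average is taken in the linear domain: L_eq = 10·log₁₀[(Σ tᵢ·10^(Lᵢ/10))/T], T = 170 min.
Σ tᵢ·10^(Lᵢ/10) = 120·10^(80/10) + 5·10^(70/10) + 45·10^(83/10) = 2.103e+10.
L_eq = 10·log₁₀(2.103e+10/170) = 80.92 dB(A).

81 dB(A)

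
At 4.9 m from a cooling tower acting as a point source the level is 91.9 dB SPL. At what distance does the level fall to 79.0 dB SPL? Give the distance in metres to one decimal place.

21.6 m

The 12.9 dB drop corresponds to a distance ratio of 10^(12.9/20) for a point source.
r₂ = 4.9·10^((91.9−79.0)/20) = 4.9·10^(12.9/20) = 21.64 m.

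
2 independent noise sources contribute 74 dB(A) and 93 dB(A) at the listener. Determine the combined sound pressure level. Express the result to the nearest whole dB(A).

For uncorrelated sources the intensities add, so convert each level to linear form, sum, and take 10·log₁₀ of the total.
Σ 10^(L/10) = 10^(74/10) + 10^(93/10) = 2.020e+09.
L_total = 10·log₁₀(2.020e+09) = 93.05 dB(A).

93 dB(A)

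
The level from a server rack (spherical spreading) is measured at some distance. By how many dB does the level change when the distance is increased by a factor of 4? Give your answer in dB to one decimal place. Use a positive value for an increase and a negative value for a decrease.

-12.0 dB

A point source loses 6 dB per doubling of distance; generally ΔL = −20·log₁₀(r₂/r₁).
ΔL = −20·log₁₀(4) = -12.04 dB.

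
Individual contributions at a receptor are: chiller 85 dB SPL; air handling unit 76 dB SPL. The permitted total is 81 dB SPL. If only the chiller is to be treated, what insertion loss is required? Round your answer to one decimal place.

Everything except the chiller sums to 10^(76/10) = 3.981e+07 in linear terms, 76.00 dB SPL.
The limit corresponds to 10^(81/10) = 1.259e+08; subtracting the fixed part leaves 8.608e+07 for the chiller, i.e. 79.35 dB SPL.
So the chiller must be reduced from 85 to 79.35 dB SPL: IL = 5.65 dB.

5.7 dB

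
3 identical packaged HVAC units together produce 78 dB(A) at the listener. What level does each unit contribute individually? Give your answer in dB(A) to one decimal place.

Dividing the total intensity by 3 lowers the level by 10·log₁₀ 3 = 4.771 dB: L₁ = 78 − 4.771.

73.2 dB(A)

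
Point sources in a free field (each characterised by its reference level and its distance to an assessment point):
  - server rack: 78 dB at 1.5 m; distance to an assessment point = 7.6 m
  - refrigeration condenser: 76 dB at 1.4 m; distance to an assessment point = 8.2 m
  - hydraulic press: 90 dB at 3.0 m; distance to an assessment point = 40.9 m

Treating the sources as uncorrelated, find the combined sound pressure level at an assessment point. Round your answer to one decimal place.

First find each source's level at the receiver (point-source: −20·log₁₀(r/r_ref)), then combine on an intensity basis.
server rack: 78 − 20·log₁₀(7.6/1.5) = 78 − 14.09 = 63.91 dB.
refrigeration condenser: 76 − 20·log₁₀(8.2/1.4) = 76 − 15.35 = 60.65 dB.
hydraulic press: 90 − 20·log₁₀(40.9/3.0) = 90 − 22.69 = 67.31 dB.
Σ 10^(L/10) = 8.998e+06 → L_total = 10·log₁₀(8.998e+06) = 69.54 dB.

69.5 dB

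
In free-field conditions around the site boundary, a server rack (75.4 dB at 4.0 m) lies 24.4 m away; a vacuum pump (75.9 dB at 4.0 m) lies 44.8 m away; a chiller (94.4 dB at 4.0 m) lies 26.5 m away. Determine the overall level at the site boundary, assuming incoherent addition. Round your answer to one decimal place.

First find each source's level at the receiver (point-source: −20·log₁₀(r/r_ref)), then combine on an intensity basis.
server rack: 75.4 − 20·log₁₀(24.4/4.0) = 75.4 − 15.71 = 59.69 dB.
vacuum pump: 75.9 − 20·log₁₀(44.8/4.0) = 75.9 − 20.98 = 54.92 dB.
chiller: 94.4 − 20·log₁₀(26.5/4.0) = 94.4 − 16.42 = 77.98 dB.
Σ 10^(L/10) = 6.399e+07 → L_total = 10·log₁₀(6.399e+07) = 78.06 dB.

78.1 dB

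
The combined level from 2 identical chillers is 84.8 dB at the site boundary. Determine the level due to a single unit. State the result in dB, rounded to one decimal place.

81.8 dB

2 equal contributions raise the level by 10·log₁₀ 2 = 3.010 dB, so each unit alone gives 84.8 − 3.010.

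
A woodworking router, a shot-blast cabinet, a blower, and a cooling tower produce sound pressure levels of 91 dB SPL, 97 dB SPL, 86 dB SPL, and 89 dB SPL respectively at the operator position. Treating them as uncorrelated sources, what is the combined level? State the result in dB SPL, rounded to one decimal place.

98.7 dB SPL

For uncorrelated sources the intensities add, so convert each level to linear form, sum, and take 10·log₁₀ of the total.
Σ 10^(L/10) = 10^(91/10) + 10^(97/10) + 10^(86/10) + 10^(89/10) = 7.463e+09.
L_total = 10·log₁₀(7.463e+09) = 98.73 dB SPL.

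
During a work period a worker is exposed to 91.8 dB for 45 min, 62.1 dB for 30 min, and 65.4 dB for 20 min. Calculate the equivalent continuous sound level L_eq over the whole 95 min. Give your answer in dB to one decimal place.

L_eq = 10·log₁₀[(1/T)·Σ tᵢ·10^(Lᵢ/10)] with T = 95 min.
Σ tᵢ·10^(Lᵢ/10) = 45·10^(91.8/10) + 30·10^(62.1/10) + 20·10^(65.4/10) = 6.823e+10.
L_eq = 10·log₁₀(6.823e+10/95) = 88.56 dB.

88.6 dB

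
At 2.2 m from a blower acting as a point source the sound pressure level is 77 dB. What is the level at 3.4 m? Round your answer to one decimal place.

73.2 dB

Point-source attenuation: ΔL = 20·log₁₀(r₂/r₁) = 20·log₁₀(3.4/2.2) = 3.781 dB.
L₂ = 77 − 20·log₁₀(3.4/2.2) = 77 − 3.781 = 73.22 dB.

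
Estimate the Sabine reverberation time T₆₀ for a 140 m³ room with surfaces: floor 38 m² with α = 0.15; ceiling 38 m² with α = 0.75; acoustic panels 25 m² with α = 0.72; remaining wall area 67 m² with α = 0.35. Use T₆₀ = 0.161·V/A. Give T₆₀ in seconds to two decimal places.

0.30 s

A = Σ Sᵢαᵢ = 38·0.15 + 38·0.75 + 25·0.72 + 67·0.35 = 75.65 m².
T₆₀ = 0.161·V/A = 0.161·140/75.65 = 0.298 s.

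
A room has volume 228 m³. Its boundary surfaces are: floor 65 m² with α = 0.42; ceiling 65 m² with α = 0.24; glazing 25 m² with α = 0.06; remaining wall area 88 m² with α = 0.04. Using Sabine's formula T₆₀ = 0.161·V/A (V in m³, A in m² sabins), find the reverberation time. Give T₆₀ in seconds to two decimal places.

0.77 s

Summing Sᵢαᵢ: 65·0.42 + 65·0.24 + 25·0.06 + 88·0.04 = 47.92 m².
T₆₀ = 0.161 × 228 / 47.92 = 0.766 s.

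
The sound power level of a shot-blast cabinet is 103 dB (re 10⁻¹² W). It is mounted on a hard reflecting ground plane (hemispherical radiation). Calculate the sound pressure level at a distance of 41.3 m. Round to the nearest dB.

63 dB

L_p = L_w − 10·log₁₀(2π·r²) with r = 41.3 m.
2π·r² = 1.072e+04 m², 10·log₁₀ of that is 40.301 dB.
L_p = 103 − 40.301 = 62.70 dB.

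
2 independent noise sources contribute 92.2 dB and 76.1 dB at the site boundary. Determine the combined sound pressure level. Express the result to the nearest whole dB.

92 dB

For uncorrelated sources the intensities add, so convert each level to linear form, sum, and take 10·log₁₀ of the total.
Σ 10^(L/10) = 10^(92.2/10) + 10^(76.1/10) = 1.700e+09.
L_total = 10·log₁₀(1.700e+09) = 92.31 dB.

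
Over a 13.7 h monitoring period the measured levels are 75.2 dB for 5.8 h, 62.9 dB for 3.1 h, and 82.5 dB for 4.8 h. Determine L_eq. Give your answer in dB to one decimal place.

The energy average is taken in the linear domain: L_eq = 10·log₁₀[(Σ tᵢ·10^(Lᵢ/10))/T], T = 13.7 h.
Σ tᵢ·10^(Lᵢ/10) = 5.8·10^(75.2/10) + 3.1·10^(62.9/10) + 4.8·10^(82.5/10) = 1.052e+09.
L_eq = 10·log₁₀(1.052e+09/13.7) = 78.85 dB.

78.9 dB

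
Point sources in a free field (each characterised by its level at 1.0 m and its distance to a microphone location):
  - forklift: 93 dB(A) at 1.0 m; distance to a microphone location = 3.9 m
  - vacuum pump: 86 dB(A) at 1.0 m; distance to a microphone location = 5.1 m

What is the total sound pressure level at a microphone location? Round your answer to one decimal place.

Propagate each source to the receiver with L = L_ref − 20·log₁₀(r/r_ref), then add intensities.
forklift: 93 − 20·log₁₀(3.9/1.0) = 93 − 11.82 = 81.18 dB(A).
vacuum pump: 86 − 20·log₁₀(5.1/1.0) = 86 − 14.15 = 71.85 dB(A).
Σ 10^(L/10) = 1.465e+08 → L_total = 10·log₁₀(1.465e+08) = 81.66 dB(A).

81.7 dB(A)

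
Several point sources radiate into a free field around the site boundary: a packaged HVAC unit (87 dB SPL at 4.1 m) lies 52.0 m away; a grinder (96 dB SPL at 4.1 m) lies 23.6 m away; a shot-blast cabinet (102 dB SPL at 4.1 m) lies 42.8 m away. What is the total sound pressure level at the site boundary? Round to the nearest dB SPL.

First find each source's level at the receiver (point-source: −20·log₁₀(r/r_ref)), then combine on an intensity basis.
packaged HVAC unit: 87 − 20·log₁₀(52.0/4.1) = 87 − 22.06 = 64.94 dB SPL.
grinder: 96 − 20·log₁₀(23.6/4.1) = 96 − 15.20 = 80.80 dB SPL.
shot-blast cabinet: 102 − 20·log₁₀(42.8/4.1) = 102 − 20.37 = 81.63 dB SPL.
Σ 10^(L/10) = 2.687e+08 → L_total = 10·log₁₀(2.687e+08) = 84.29 dB SPL.

84 dB SPL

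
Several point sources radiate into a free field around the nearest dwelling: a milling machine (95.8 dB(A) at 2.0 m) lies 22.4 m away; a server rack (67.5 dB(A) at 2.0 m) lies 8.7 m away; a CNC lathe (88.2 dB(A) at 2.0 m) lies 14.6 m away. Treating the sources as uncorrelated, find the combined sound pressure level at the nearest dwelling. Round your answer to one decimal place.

Propagate each source to the receiver with L = L_ref − 20·log₁₀(r/r_ref), then add intensities.
milling machine: 95.8 − 20·log₁₀(22.4/2.0) = 95.8 − 20.98 = 74.82 dB(A).
server rack: 67.5 − 20·log₁₀(8.7/2.0) = 67.5 − 12.77 = 54.73 dB(A).
CNC lathe: 88.2 − 20·log₁₀(14.6/2.0) = 88.2 − 17.27 = 70.93 dB(A).
Σ 10^(L/10) = 4.300e+07 → L_total = 10·log₁₀(4.300e+07) = 76.34 dB(A).

76.3 dB(A)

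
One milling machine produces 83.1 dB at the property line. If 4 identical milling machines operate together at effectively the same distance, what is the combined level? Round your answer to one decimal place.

N identical incoherent sources raise the level by 10·log₁₀ N.
L_total = 83.1 + 10·log₁₀(4) = 83.1 + 6.021 = 89.12 dB.

89.1 dB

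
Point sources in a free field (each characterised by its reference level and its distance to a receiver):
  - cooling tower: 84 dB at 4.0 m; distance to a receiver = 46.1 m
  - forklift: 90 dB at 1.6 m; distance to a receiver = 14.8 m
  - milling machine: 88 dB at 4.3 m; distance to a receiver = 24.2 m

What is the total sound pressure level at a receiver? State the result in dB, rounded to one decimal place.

Apply inverse-square spreading to bring every level to the receiver, then sum 10^(L/10).
cooling tower: 84 − 20·log₁₀(46.1/4.0) = 84 − 21.23 = 62.77 dB.
forklift: 90 − 20·log₁₀(14.8/1.6) = 90 − 19.32 = 70.68 dB.
milling machine: 88 − 20·log₁₀(24.2/4.3) = 88 − 15.01 = 72.99 dB.
Σ 10^(L/10) = 3.350e+07 → L_total = 10·log₁₀(3.350e+07) = 75.25 dB.

75.3 dB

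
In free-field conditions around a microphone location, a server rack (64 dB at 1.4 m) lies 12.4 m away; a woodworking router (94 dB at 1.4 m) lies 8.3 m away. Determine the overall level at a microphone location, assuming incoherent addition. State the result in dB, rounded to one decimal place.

First find each source's level at the receiver (point-source: −20·log₁₀(r/r_ref)), then combine on an intensity basis.
server rack: 64 − 20·log₁₀(12.4/1.4) = 64 − 18.95 = 45.05 dB.
woodworking router: 94 − 20·log₁₀(8.3/1.4) = 94 − 15.46 = 78.54 dB.
Σ 10^(L/10) = 7.150e+07 → L_total = 10·log₁₀(7.150e+07) = 78.54 dB.

78.5 dB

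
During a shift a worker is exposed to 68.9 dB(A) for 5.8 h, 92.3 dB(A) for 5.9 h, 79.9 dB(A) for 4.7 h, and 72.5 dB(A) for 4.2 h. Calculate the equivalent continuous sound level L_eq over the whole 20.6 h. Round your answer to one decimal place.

Weight each interval's intensity by its duration and average over T = 20.6 h:
Σ tᵢ·10^(Lᵢ/10) = 5.8·10^(68.9/10) + 5.9·10^(92.3/10) + 4.7·10^(79.9/10) + 4.2·10^(72.5/10) = 1.060e+10.
L_eq = 10·log₁₀(1.060e+10/20.6) = 87.11 dB(A).

87.1 dB(A)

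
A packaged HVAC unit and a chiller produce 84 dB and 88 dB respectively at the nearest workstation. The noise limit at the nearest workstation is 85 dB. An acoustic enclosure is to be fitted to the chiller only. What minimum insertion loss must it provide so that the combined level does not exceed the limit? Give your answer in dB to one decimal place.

9.9 dB

Everything except the chiller sums to 10^(84/10) = 2.512e+08 in linear terms, 84.00 dB.
The limit corresponds to 10^(85/10) = 3.162e+08; subtracting the fixed part leaves 6.504e+07 for the chiller, i.e. 78.13 dB.
Required insertion loss = 88 − 78.13 = 9.87 dB.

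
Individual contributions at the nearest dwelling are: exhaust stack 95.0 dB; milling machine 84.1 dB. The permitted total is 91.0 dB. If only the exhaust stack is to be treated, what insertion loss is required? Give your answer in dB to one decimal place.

5.0 dB

Fixed contribution from the other source: Σ 10^(L/10) = 10^(84.1/10) = 2.570e+08 (84.10 dB).
The limit corresponds to 10^(91.0/10) = 1.259e+09; subtracting the fixed part leaves 1.002e+09 for the exhaust stack, i.e. 90.01 dB.
Required insertion loss = 95.0 − 90.01 = 4.99 dB.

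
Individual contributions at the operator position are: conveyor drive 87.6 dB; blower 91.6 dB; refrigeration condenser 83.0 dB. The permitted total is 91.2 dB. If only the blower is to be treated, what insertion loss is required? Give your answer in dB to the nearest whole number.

4 dB

The untreated sources together contribute 10^(87.6/10) + 10^(83.0/10) = 7.750e+08, i.e. 88.89 dB.
The limit corresponds to 10^(91.2/10) = 1.318e+09; subtracting the fixed part leaves 5.433e+08 for the blower, i.e. 87.35 dB.
So the blower must be reduced from 91.6 to 87.35 dB: IL = 4.25 dB.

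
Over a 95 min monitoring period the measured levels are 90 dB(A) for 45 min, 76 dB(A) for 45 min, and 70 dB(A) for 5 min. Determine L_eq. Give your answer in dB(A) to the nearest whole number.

L_eq = 10·log₁₀[(1/T)·Σ tᵢ·10^(Lᵢ/10)] with T = 95 min.
Σ tᵢ·10^(Lᵢ/10) = 45·10^(90/10) + 45·10^(76/10) + 5·10^(70/10) = 4.684e+10.
L_eq = 10·log₁₀(4.684e+10/95) = 86.93 dB(A).

87 dB(A)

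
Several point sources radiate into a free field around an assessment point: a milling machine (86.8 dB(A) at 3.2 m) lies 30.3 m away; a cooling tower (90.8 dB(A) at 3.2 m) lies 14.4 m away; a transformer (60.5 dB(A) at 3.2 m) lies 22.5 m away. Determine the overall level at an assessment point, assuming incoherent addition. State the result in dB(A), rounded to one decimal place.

78.1 dB(A)

First find each source's level at the receiver (point-source: −20·log₁₀(r/r_ref)), then combine on an intensity basis.
milling machine: 86.8 − 20·log₁₀(30.3/3.2) = 86.8 − 19.53 = 67.27 dB(A).
cooling tower: 90.8 − 20·log₁₀(14.4/3.2) = 90.8 − 13.06 = 77.74 dB(A).
transformer: 60.5 − 20·log₁₀(22.5/3.2) = 60.5 − 16.94 = 43.56 dB(A).
Σ 10^(L/10) = 6.473e+07 → L_total = 10·log₁₀(6.473e+07) = 78.11 dB(A).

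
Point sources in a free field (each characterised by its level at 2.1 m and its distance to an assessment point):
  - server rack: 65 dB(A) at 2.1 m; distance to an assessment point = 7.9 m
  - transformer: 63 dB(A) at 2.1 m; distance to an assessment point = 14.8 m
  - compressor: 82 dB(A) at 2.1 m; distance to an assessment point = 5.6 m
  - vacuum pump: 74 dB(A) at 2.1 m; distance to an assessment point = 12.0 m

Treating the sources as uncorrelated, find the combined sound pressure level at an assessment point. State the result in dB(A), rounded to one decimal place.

Apply inverse-square spreading to bring every level to the receiver, then sum 10^(L/10).
server rack: 65 − 20·log₁₀(7.9/2.1) = 65 − 11.51 = 53.49 dB(A).
transformer: 63 − 20·log₁₀(14.8/2.1) = 63 − 16.96 = 46.04 dB(A).
compressor: 82 − 20·log₁₀(5.6/2.1) = 82 − 8.52 = 73.48 dB(A).
vacuum pump: 74 − 20·log₁₀(12.0/2.1) = 74 − 15.14 = 58.86 dB(A).
Σ 10^(L/10) = 2.332e+07 → L_total = 10·log₁₀(2.332e+07) = 73.68 dB(A).

73.7 dB(A)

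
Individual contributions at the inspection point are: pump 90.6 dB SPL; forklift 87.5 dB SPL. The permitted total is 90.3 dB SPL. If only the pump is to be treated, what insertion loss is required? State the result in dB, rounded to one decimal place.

Everything except the pump sums to 10^(87.5/10) = 5.623e+08 in linear terms, 87.50 dB SPL.
To meet 90.3 dB SPL overall, the treated pump may contribute at most 10^(90.3/10) − 5.623e+08 = 5.092e+08, i.e. 87.07 dB SPL.
So the pump must be reduced from 90.6 to 87.07 dB SPL: IL = 3.53 dB.

3.5 dB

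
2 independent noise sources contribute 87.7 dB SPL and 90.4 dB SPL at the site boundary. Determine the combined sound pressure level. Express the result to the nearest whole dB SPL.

For uncorrelated sources the intensities add, so convert each level to linear form, sum, and take 10·log₁₀ of the total.
Σ 10^(L/10) = 10^(87.7/10) + 10^(90.4/10) = 1.685e+09.
L_total = 10·log₁₀(1.685e+09) = 92.27 dB SPL.

92 dB SPL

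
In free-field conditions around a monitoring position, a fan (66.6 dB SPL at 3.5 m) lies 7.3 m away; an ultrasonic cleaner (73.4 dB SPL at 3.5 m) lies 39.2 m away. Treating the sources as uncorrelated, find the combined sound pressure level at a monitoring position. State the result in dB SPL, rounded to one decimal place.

60.9 dB SPL

Apply inverse-square spreading to bring every level to the receiver, then sum 10^(L/10).
fan: 66.6 − 20·log₁₀(7.3/3.5) = 66.6 − 6.39 = 60.21 dB SPL.
ultrasonic cleaner: 73.4 − 20·log₁₀(39.2/3.5) = 73.4 − 20.98 = 52.42 dB SPL.
Σ 10^(L/10) = 1.225e+06 → L_total = 10·log₁₀(1.225e+06) = 60.88 dB SPL.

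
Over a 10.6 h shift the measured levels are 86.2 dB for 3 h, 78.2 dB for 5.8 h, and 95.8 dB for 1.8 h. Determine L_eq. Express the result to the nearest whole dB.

The energy average is taken in the linear domain: L_eq = 10·log₁₀[(Σ tᵢ·10^(Lᵢ/10))/T], T = 10.6 h.
Σ tᵢ·10^(Lᵢ/10) = 3·10^(86.2/10) + 5.8·10^(78.2/10) + 1.8·10^(95.8/10) = 8.477e+09.
L_eq = 10·log₁₀(8.477e+09/10.6) = 89.03 dB.

89 dB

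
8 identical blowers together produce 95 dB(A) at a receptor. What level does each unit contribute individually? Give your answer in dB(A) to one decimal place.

For N identical incoherent sources L_total = L₁ + 10·log₁₀ N, so L₁ = 95 − 10·log₁₀(8) = 95 − 9.031.

86.0 dB(A)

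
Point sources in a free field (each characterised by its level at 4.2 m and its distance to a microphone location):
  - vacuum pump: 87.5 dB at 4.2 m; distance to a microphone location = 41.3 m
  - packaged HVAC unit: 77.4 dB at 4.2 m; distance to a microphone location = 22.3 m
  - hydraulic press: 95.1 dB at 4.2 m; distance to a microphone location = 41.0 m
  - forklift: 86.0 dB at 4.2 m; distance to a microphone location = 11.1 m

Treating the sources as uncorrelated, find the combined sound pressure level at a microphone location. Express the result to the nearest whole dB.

80 dB

First find each source's level at the receiver (point-source: −20·log₁₀(r/r_ref)), then combine on an intensity basis.
vacuum pump: 87.5 − 20·log₁₀(41.3/4.2) = 87.5 − 19.85 = 67.65 dB.
packaged HVAC unit: 77.4 − 20·log₁₀(22.3/4.2) = 77.4 − 14.50 = 62.90 dB.
hydraulic press: 95.1 − 20·log₁₀(41.0/4.2) = 95.1 − 19.79 = 75.31 dB.
forklift: 86.0 − 20·log₁₀(11.1/4.2) = 86.0 − 8.44 = 77.56 dB.
Σ 10^(L/10) = 9.872e+07 → L_total = 10·log₁₀(9.872e+07) = 79.94 dB.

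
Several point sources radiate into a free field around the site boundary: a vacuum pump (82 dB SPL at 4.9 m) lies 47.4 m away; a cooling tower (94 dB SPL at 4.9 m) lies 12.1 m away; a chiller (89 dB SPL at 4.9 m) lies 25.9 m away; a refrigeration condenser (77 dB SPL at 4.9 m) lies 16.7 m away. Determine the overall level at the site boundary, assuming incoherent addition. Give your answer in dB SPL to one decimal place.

86.5 dB SPL

Propagate each source to the receiver with L = L_ref − 20·log₁₀(r/r_ref), then add intensities.
vacuum pump: 82 − 20·log₁₀(47.4/4.9) = 82 − 19.71 = 62.29 dB SPL.
cooling tower: 94 − 20·log₁₀(12.1/4.9) = 94 − 7.85 = 86.15 dB SPL.
chiller: 89 − 20·log₁₀(25.9/4.9) = 89 − 14.46 = 74.54 dB SPL.
refrigeration condenser: 77 − 20·log₁₀(16.7/4.9) = 77 − 10.65 = 66.35 dB SPL.
Σ 10^(L/10) = 4.464e+08 → L_total = 10·log₁₀(4.464e+08) = 86.50 dB SPL.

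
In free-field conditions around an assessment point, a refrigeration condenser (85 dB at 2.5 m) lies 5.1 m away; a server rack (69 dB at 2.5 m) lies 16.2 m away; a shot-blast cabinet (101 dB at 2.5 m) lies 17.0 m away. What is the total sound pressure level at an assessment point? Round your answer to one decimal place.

Apply inverse-square spreading to bring every level to the receiver, then sum 10^(L/10).
refrigeration condenser: 85 − 20·log₁₀(5.1/2.5) = 85 − 6.19 = 78.81 dB.
server rack: 69 − 20·log₁₀(16.2/2.5) = 69 − 16.23 = 52.77 dB.
shot-blast cabinet: 101 − 20·log₁₀(17.0/2.5) = 101 − 16.65 = 84.35 dB.
Σ 10^(L/10) = 3.484e+08 → L_total = 10·log₁₀(3.484e+08) = 85.42 dB.

85.4 dB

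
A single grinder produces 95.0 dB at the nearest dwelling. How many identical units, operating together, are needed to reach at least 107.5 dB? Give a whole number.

18

The shortfall is 107.5 − 95.0 = 12.5 dB, and N units add 10·log₁₀ N, so need 10·log₁₀ N ≥ 12.5.
N ≥ 10^(12.5/10) = 17.783, so N = 18.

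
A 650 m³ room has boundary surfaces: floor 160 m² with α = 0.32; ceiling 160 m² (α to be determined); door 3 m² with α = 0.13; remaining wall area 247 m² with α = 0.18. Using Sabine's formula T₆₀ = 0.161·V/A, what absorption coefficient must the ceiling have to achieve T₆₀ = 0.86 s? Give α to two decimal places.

0.16

From T₆₀ = 0.161·V/A, the target T₆₀ = 0.86 s needs A = 0.161·650/0.86 = 121.69 m².
Absorption from the other surfaces = 160·0.32 + 3·0.13 + 247·0.18 = 96.05 m², so the ceiling must supply 25.64 m² over 160 m².
α = 25.64/160 = 0.160.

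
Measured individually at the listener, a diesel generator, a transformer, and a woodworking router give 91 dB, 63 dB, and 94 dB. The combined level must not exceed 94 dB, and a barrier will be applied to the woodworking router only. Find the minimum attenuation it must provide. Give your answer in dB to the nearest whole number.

Fixed contribution from the other sources: Σ 10^(L/10) = 10^(91/10) + 10^(63/10) = 1.261e+09 (91.01 dB).
To meet 94 dB overall, the treated woodworking router may contribute at most 10^(94/10) − 1.261e+09 = 1.251e+09, i.e. 90.97 dB.
So the woodworking router must be reduced from 94 to 90.97 dB: IL = 3.03 dB.

3 dB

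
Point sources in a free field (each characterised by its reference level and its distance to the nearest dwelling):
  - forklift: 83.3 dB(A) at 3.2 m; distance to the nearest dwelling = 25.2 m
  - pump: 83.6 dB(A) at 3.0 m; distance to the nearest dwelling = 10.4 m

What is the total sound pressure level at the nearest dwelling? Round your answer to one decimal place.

73.5 dB(A)

Propagate each source to the receiver with L = L_ref − 20·log₁₀(r/r_ref), then add intensities.
forklift: 83.3 − 20·log₁₀(25.2/3.2) = 83.3 − 17.93 = 65.37 dB(A).
pump: 83.6 − 20·log₁₀(10.4/3.0) = 83.6 − 10.80 = 72.80 dB(A).
Σ 10^(L/10) = 2.251e+07 → L_total = 10·log₁₀(2.251e+07) = 73.52 dB(A).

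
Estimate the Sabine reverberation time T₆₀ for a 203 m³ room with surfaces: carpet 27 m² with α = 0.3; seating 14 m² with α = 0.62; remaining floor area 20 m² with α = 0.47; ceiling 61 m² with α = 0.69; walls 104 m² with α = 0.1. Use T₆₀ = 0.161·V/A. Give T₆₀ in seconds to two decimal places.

Summing Sᵢαᵢ: 27·0.3 + 14·0.62 + 20·0.47 + 61·0.69 + 104·0.1 = 78.67 m².
T₆₀ = 0.161·V/A = 0.161·203/78.67 = 0.415 s.

0.42 s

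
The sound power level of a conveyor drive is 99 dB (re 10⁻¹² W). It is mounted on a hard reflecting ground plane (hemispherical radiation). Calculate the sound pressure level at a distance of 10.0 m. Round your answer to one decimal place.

71.0 dB

The power spreads over a hemisphere of area 2π·r², so L_p = L_w − 10·log₁₀(2π·r²).
2π·r² = 628.3 m², 10·log₁₀ of that is 27.982 dB.
L_p = 99 − 27.982 = 71.02 dB.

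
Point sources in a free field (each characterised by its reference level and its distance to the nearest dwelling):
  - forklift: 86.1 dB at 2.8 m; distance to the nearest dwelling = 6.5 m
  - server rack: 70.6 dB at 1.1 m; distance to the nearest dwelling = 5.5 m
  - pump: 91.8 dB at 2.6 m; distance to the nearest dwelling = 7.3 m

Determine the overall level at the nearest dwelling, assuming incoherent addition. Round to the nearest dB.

84 dB

First find each source's level at the receiver (point-source: −20·log₁₀(r/r_ref)), then combine on an intensity basis.
forklift: 86.1 − 20·log₁₀(6.5/2.8) = 86.1 − 7.32 = 78.78 dB.
server rack: 70.6 − 20·log₁₀(5.5/1.1) = 70.6 − 13.98 = 56.62 dB.
pump: 91.8 − 20·log₁₀(7.3/2.6) = 91.8 − 8.97 = 82.83 dB.
Σ 10^(L/10) = 2.681e+08 → L_total = 10·log₁₀(2.681e+08) = 84.28 dB.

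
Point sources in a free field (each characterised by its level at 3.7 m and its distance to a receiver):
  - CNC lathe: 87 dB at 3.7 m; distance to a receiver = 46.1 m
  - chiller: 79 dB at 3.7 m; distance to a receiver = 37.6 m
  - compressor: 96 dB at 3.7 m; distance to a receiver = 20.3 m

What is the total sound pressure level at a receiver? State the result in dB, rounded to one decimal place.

First find each source's level at the receiver (point-source: −20·log₁₀(r/r_ref)), then combine on an intensity basis.
CNC lathe: 87 − 20·log₁₀(46.1/3.7) = 87 − 21.91 = 65.09 dB.
chiller: 79 − 20·log₁₀(37.6/3.7) = 79 − 20.14 = 58.86 dB.
compressor: 96 − 20·log₁₀(20.3/3.7) = 96 − 14.79 = 81.21 dB.
Σ 10^(L/10) = 1.363e+08 → L_total = 10·log₁₀(1.363e+08) = 81.34 dB.

81.3 dB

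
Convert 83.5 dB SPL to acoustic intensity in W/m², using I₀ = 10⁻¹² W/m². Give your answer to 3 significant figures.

I/I₀ = 10^(83.5/10) = 2.239e+08, so I = 2.239e+08 × 10⁻¹² W/m².

0.000224 W/m²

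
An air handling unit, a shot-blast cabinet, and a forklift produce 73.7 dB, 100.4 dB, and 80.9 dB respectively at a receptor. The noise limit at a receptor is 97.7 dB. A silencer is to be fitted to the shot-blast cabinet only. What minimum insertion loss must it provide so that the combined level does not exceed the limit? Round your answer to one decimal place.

Fixed contribution from the other sources: Σ 10^(L/10) = 10^(73.7/10) + 10^(80.9/10) = 1.465e+08 (81.66 dB).
The limit corresponds to 10^(97.7/10) = 5.888e+09; subtracting the fixed part leaves 5.742e+09 for the shot-blast cabinet, i.e. 97.59 dB.
So the shot-blast cabinet must be reduced from 100.4 to 97.59 dB: IL = 2.81 dB.

2.8 dB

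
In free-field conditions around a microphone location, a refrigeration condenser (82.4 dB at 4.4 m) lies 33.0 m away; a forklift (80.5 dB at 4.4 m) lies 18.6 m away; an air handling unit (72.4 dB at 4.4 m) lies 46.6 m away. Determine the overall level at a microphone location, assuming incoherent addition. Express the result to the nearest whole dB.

Apply inverse-square spreading to bring every level to the receiver, then sum 10^(L/10).
refrigeration condenser: 82.4 − 20·log₁₀(33.0/4.4) = 82.4 − 17.50 = 64.90 dB.
forklift: 80.5 − 20·log₁₀(18.6/4.4) = 80.5 − 12.52 = 67.98 dB.
air handling unit: 72.4 − 20·log₁₀(46.6/4.4) = 72.4 − 20.50 = 51.90 dB.
Σ 10^(L/10) = 9.523e+06 → L_total = 10·log₁₀(9.523e+06) = 69.79 dB.

70 dB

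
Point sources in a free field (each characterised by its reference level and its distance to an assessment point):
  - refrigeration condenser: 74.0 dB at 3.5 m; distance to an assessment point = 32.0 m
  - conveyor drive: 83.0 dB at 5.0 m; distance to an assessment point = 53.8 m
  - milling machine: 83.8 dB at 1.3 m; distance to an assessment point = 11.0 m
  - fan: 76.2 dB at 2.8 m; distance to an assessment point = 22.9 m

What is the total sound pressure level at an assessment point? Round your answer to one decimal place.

67.8 dB

Apply inverse-square spreading to bring every level to the receiver, then sum 10^(L/10).
refrigeration condenser: 74.0 − 20·log₁₀(32.0/3.5) = 74.0 − 19.22 = 54.78 dB.
conveyor drive: 83.0 − 20·log₁₀(53.8/5.0) = 83.0 − 20.64 = 62.36 dB.
milling machine: 83.8 − 20·log₁₀(11.0/1.3) = 83.8 − 18.55 = 65.25 dB.
fan: 76.2 − 20·log₁₀(22.9/2.8) = 76.2 − 18.25 = 57.95 dB.
Σ 10^(L/10) = 5.998e+06 → L_total = 10·log₁₀(5.998e+06) = 67.78 dB.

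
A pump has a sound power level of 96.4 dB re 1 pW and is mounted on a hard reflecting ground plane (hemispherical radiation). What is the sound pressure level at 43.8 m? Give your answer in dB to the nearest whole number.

L_p = L_w − 10·log₁₀(2π·r²) with r = 43.8 m.
2π·r² = 1.205e+04 m², 10·log₁₀ of that is 40.811 dB.
L_p = 96.4 − 40.811 = 55.59 dB.

56 dB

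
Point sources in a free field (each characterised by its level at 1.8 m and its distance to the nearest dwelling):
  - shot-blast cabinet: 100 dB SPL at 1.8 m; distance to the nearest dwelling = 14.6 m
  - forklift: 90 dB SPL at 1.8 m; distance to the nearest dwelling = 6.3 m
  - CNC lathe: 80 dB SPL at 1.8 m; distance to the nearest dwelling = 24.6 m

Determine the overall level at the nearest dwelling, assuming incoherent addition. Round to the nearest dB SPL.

First find each source's level at the receiver (point-source: −20·log₁₀(r/r_ref)), then combine on an intensity basis.
shot-blast cabinet: 100 − 20·log₁₀(14.6/1.8) = 100 − 18.18 = 81.82 dB SPL.
forklift: 90 − 20·log₁₀(6.3/1.8) = 90 − 10.88 = 79.12 dB SPL.
CNC lathe: 80 − 20·log₁₀(24.6/1.8) = 80 − 22.71 = 57.29 dB SPL.
Σ 10^(L/10) = 2.342e+08 → L_total = 10·log₁₀(2.342e+08) = 83.70 dB SPL.

84 dB SPL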